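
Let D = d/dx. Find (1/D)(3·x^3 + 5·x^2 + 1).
\frac{3 x^{4}}{4} + \frac{5 x^{3}}{3} + x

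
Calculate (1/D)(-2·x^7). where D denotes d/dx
- \frac{x^{8}}{4}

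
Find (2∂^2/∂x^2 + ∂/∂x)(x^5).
5 x^{3} \left(x + 8\right)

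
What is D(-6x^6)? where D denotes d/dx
- 36 x^{5}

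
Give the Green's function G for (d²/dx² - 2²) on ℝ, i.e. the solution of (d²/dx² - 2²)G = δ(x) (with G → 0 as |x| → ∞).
-\frac{e^{-2|x|}}{4}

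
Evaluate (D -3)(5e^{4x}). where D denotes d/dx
5 e^{4 x}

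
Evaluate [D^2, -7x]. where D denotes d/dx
-14D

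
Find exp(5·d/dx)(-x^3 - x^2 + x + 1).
- x^{3} - 16 x^{2} - 84 x - 144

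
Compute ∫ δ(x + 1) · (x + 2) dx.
1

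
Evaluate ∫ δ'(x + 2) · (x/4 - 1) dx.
- \frac{1}{4}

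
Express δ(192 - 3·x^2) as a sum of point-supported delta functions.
\frac{\delta(x - 8) + \delta(x + 8)}{48}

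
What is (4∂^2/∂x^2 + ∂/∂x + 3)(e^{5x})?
108 e^{5 x}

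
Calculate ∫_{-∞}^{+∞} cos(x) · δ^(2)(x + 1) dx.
- \cos{\left(1 \right)}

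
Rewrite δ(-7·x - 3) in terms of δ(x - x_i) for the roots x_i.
\frac{\delta(x + 3/7)}{7}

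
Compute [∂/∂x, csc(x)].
- \cot{\left(x \right)} \csc{\left(x \right)}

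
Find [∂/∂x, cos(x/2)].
- \frac{\sin{\left(\frac{x}{2} \right)}}{2}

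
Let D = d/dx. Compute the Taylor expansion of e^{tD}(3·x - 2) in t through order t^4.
3 t + 3 x - 2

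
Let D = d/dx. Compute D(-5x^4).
- 20 x^{3}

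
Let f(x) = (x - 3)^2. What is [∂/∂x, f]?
2 x - 6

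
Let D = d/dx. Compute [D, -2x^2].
- 4 x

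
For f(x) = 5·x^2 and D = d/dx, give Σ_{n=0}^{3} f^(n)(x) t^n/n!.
5 t^{2} + 10 t x + 5 x^{2}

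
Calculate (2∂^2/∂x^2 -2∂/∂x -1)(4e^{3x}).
44 e^{3 x}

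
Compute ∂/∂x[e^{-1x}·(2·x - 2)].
2 \left(2 - x\right) e^{- x}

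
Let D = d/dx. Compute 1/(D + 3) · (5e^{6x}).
\frac{5 e^{6 x}}{9}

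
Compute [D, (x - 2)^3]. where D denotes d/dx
3 \left(x - 2\right)^{2}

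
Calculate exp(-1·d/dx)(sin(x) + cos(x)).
\sqrt{2} \cos{\left(- x + \frac{\pi}{4} + 1 \right)}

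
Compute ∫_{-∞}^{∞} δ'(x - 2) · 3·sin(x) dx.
- 3 \cos{\left(2 \right)}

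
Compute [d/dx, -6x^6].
- 36 x^{5}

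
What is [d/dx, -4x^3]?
- 12 x^{2}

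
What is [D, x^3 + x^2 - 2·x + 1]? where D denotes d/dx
3 x^{2} + 2 x - 2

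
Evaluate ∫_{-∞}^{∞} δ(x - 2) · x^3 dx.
8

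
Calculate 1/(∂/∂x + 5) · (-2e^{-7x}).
e^{- 7 x}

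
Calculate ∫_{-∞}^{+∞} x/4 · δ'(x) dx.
- \frac{1}{4}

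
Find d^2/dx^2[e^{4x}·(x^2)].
\left(16 x^{2} + 16 x + 2\right) e^{4 x}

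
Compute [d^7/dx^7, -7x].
-49\frac{d^{6}}{dx^{6}}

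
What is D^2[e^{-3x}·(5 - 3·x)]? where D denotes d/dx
9 \left(7 - 3 x\right) e^{- 3 x}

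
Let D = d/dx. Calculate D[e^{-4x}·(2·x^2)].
4 x \left(1 - 2 x\right) e^{- 4 x}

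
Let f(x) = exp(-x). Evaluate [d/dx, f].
- e^{- x}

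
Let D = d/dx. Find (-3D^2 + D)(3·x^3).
9 x \left(x - 6\right)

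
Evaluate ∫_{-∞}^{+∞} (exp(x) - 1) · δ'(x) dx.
-1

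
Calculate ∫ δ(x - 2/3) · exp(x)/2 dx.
\frac{e^{\frac{2}{3}}}{2}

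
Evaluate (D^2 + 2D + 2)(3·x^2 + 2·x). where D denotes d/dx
6 x^{2} + 16 x + 10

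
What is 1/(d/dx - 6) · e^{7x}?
e^{7 x}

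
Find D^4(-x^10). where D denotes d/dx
- 5040 x^{6}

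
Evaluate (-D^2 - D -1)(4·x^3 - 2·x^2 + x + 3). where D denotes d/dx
x \left(- 4 x^{2} - 10 x - 21\right)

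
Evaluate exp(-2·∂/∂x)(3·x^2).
3 x^{2} - 12 x + 12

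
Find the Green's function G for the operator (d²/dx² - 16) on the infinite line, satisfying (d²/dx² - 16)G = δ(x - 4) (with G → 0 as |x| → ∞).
-\frac{e^{-4|x - 4|}}{8}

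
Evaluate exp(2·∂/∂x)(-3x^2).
- 3 x^{2} - 12 x - 12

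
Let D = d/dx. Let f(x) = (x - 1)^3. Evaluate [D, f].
3 \left(x - 1\right)^{2}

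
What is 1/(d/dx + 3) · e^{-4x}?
- e^{- 4 x}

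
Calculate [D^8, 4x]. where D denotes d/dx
32D^{7}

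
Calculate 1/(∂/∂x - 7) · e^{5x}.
- \frac{e^{5 x}}{2}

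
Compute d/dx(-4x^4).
- 16 x^{3}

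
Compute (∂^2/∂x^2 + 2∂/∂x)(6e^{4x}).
144 e^{4 x}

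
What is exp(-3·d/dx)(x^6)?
x^{6} - 18 x^{5} + 135 x^{4} - 540 x^{3} + 1215 x^{2} - 1458 x + 729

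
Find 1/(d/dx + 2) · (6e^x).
2 e^{x}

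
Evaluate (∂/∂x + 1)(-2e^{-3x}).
4 e^{- 3 x}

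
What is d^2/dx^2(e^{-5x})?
25 e^{- 5 x}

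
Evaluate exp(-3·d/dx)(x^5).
x^{5} - 15 x^{4} + 90 x^{3} - 270 x^{2} + 405 x - 243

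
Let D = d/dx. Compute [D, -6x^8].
- 48 x^{7}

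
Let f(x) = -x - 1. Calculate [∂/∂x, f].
-1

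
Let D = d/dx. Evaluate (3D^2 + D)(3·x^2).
6 x + 18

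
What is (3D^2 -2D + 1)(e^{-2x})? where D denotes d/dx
17 e^{- 2 x}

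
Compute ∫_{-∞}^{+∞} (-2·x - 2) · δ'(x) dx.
2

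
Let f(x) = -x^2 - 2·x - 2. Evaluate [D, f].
- 2 x - 2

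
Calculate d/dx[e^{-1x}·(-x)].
\left(x - 1\right) e^{- x}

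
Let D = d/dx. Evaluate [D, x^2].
2 x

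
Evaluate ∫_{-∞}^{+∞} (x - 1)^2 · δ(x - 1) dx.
0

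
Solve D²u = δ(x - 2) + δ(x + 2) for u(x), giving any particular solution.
\frac{|x - 2|}{2} + \frac{|x + 2|}{2}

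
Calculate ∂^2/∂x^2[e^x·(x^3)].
x \left(x^{2} + 6 x + 6\right) e^{x}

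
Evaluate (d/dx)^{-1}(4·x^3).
x^{4}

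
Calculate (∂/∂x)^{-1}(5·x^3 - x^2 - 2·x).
\frac{5 x^{4}}{4} - \frac{x^{3}}{3} - x^{2}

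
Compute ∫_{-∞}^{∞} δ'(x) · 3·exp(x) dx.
-3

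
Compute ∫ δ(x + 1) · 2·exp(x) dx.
\frac{2}{e}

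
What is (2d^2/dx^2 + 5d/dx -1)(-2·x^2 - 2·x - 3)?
2 x^{2} - 18 x - 15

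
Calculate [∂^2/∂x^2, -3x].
-6\frac{d}{dx}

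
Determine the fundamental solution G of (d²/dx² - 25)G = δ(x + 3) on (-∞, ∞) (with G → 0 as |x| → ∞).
-\frac{e^{-5|x + 3|}}{10}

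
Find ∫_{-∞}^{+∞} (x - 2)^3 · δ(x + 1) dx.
-27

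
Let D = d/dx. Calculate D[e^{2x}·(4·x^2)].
8 x \left(x + 1\right) e^{2 x}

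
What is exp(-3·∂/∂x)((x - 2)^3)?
x^{3} - 15 x^{2} + 75 x - 125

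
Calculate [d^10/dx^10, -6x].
-60\frac{d^{9}}{dx^{9}}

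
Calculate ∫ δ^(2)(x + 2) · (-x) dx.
0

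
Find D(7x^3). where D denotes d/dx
21 x^{2}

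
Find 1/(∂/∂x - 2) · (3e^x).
- 3 e^{x}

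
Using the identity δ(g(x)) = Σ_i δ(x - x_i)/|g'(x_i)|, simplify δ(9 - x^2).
\frac{\delta(x - 3) + \delta(x + 3)}{6}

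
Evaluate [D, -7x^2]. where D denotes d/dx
- 14 x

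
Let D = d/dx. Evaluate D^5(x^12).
95040 x^{7}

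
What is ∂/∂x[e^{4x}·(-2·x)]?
\left(- 8 x - 2\right) e^{4 x}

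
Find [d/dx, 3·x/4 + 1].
\frac{3}{4}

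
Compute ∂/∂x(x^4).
4 x^{3}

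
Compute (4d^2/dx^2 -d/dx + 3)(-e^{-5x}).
- 108 e^{- 5 x}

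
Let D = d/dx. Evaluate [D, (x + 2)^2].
2 x + 4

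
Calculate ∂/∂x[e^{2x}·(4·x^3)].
x^{2} \left(8 x + 12\right) e^{2 x}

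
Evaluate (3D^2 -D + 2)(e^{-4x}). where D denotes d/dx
54 e^{- 4 x}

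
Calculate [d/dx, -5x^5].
- 25 x^{4}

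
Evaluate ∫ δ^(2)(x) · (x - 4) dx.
0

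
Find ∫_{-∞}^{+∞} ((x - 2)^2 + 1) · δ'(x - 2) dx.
0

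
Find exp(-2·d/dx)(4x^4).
4 x^{4} - 32 x^{3} + 96 x^{2} - 128 x + 64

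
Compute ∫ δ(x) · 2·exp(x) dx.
2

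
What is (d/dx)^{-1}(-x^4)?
- \frac{x^{5}}{5}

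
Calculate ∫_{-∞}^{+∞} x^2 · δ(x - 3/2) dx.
\frac{9}{4}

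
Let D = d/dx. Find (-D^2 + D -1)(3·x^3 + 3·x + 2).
- 3 x^{3} + 9 x^{2} - 21 x + 1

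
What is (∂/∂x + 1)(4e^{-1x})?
0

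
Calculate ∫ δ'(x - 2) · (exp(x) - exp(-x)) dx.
- 2 \cosh{\left(2 \right)}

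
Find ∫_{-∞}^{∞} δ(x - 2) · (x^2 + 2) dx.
6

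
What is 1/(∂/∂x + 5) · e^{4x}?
\frac{e^{4 x}}{9}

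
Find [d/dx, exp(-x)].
- e^{- x}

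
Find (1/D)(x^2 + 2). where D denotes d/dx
\frac{x^{3}}{3} + 2 x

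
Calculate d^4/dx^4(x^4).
24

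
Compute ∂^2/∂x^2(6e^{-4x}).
96 e^{- 4 x}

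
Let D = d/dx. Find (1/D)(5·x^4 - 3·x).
x^{5} - \frac{3 x^{2}}{2}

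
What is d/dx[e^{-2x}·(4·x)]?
4 \left(1 - 2 x\right) e^{- 2 x}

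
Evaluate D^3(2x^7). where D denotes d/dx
420 x^{4}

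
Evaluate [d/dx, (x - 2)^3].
3 \left(x - 2\right)^{2}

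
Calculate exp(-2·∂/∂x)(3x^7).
3 x^{7} - 42 x^{6} + 252 x^{5} - 840 x^{4} + 1680 x^{3} - 2016 x^{2} + 1344 x - 384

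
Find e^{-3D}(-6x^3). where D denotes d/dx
- 6 x^{3} + 54 x^{2} - 162 x + 162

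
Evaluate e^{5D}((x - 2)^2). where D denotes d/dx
x^{2} + 6 x + 9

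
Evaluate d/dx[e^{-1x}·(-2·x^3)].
2 x^{2} \left(x - 3\right) e^{- x}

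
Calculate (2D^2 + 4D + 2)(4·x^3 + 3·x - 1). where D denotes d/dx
8 x^{3} + 48 x^{2} + 54 x + 10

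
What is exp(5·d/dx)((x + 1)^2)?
x^{2} + 12 x + 36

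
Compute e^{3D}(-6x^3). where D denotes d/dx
- 6 x^{3} - 54 x^{2} - 162 x - 162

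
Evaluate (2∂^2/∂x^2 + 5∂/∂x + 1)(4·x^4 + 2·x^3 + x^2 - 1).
4 x^{4} + 82 x^{3} + 127 x^{2} + 34 x + 3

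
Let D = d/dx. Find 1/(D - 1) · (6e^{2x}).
6 e^{2 x}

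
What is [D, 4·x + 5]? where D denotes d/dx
4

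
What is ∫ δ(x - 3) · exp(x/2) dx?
e^{\frac{3}{2}}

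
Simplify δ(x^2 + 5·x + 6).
\frac{\delta(x + 3) + \delta(x + 2)}{1}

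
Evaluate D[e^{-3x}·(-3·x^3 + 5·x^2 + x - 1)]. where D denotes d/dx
\left(9 x^{3} - 24 x^{2} + 7 x + 4\right) e^{- 3 x}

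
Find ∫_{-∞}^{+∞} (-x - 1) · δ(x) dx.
-1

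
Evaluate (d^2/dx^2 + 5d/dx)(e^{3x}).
24 e^{3 x}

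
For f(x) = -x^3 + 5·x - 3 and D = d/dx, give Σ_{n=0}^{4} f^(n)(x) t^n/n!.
- t^{3} - 3 t^{2} x - t \left(3 x^{2} - 5\right) - x^{3} + 5 x - 3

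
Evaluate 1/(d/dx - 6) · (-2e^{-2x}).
\frac{e^{- 2 x}}{4}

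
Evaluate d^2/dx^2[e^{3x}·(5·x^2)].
\left(45 x^{2} + 60 x + 10\right) e^{3 x}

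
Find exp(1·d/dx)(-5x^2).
- 5 x^{2} - 10 x - 5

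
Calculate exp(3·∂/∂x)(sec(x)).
\sec{\left(x + 3 \right)}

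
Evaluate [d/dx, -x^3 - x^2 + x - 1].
- 3 x^{2} - 2 x + 1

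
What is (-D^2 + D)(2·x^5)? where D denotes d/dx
10 x^{3} \left(x - 4\right)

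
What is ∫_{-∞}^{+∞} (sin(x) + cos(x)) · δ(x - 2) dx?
\cos{\left(2 \right)} + \sin{\left(2 \right)}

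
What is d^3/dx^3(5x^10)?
3600 x^{7}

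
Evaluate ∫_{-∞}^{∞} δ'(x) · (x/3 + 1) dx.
- \frac{1}{3}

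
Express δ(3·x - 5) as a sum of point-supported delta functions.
\frac{\delta(x - 5/3)}{3}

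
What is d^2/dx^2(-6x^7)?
- 252 x^{5}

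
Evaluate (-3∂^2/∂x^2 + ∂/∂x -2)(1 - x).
2 x - 3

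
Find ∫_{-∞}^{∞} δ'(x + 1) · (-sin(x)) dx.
\cos{\left(1 \right)}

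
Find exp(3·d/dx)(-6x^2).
- 6 x^{2} - 36 x - 54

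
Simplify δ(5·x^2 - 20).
\frac{\delta(x - 2) + \delta(x + 2)}{20}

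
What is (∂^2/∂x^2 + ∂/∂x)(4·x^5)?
20 x^{3} \left(x + 4\right)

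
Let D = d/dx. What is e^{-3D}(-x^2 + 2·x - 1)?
- x^{2} + 8 x - 16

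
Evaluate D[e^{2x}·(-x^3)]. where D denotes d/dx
x^{2} \left(- 2 x - 3\right) e^{2 x}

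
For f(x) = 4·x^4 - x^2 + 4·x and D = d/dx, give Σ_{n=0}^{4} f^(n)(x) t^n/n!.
4 t^{4} + 16 t^{3} x + t^{2} \left(24 x^{2} - 1\right) + 2 t \left(8 x^{3} - x + 2\right) + 4 x^{4} - x^{2} + 4 x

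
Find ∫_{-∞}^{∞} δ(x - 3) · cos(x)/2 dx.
\frac{\cos{\left(3 \right)}}{2}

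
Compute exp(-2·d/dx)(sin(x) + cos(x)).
\sqrt{2} \cos{\left(- x + \frac{\pi}{4} + 2 \right)}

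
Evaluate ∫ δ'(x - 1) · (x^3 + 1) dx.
-3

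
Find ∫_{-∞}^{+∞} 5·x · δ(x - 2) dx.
10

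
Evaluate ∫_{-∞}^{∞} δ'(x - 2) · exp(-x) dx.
e^{-2}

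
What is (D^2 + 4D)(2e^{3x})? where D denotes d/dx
42 e^{3 x}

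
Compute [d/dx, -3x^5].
- 15 x^{4}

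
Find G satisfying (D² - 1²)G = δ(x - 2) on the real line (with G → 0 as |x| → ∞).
-\frac{e^{-|x - 2|}}{2}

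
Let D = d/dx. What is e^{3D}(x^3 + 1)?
x^{3} + 9 x^{2} + 27 x + 28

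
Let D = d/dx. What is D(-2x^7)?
- 14 x^{6}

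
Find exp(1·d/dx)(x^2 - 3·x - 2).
x^{2} - x - 4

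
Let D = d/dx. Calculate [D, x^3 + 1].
3 x^{2}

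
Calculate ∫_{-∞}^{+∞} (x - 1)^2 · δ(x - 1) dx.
0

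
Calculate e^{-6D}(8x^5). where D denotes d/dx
8 x^{5} - 240 x^{4} + 2880 x^{3} - 17280 x^{2} + 51840 x - 62208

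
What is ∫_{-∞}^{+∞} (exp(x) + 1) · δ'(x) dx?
-1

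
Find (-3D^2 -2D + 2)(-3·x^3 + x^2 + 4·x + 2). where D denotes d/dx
- 6 x^{3} + 20 x^{2} + 58 x - 10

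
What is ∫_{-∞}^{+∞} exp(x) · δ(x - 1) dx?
e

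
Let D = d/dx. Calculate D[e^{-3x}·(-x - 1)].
\left(3 x + 2\right) e^{- 3 x}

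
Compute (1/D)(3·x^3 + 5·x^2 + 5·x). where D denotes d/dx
\frac{3 x^{4}}{4} + \frac{5 x^{3}}{3} + \frac{5 x^{2}}{2}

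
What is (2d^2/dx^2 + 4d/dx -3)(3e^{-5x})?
81 e^{- 5 x}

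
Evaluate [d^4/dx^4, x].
4\frac{d^{3}}{dx^{3}}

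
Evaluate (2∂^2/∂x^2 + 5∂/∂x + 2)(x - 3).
2 x - 1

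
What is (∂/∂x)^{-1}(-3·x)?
- \frac{3 x^{2}}{2}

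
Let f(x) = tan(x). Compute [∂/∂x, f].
\frac{1}{\cos^{2}{\left(x \right)}}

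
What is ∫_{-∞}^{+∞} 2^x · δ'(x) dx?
- \log{\left(2 \right)}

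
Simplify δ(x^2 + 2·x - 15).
\frac{\delta(x + 5) + \delta(x - 3)}{8}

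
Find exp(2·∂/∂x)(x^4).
x^{4} + 8 x^{3} + 24 x^{2} + 32 x + 16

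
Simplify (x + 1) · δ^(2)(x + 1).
-2\delta'(x + 1)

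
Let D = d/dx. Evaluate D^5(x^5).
120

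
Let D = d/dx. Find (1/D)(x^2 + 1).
\frac{x^{3}}{3} + x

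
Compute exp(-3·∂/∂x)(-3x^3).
- 3 x^{3} + 27 x^{2} - 81 x + 81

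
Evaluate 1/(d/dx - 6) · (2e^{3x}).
- \frac{2 e^{3 x}}{3}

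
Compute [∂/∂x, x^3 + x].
3 x^{2} + 1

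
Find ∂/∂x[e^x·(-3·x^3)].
3 x^{2} \left(- x - 3\right) e^{x}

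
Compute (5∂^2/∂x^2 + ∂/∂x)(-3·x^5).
15 x^{3} \left(- x - 20\right)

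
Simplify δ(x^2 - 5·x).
\frac{\delta(x - 5) + \delta(x)}{5}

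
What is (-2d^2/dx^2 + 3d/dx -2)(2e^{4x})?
- 44 e^{4 x}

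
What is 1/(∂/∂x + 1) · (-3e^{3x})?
- \frac{3 e^{3 x}}{4}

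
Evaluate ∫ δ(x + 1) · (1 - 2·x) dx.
3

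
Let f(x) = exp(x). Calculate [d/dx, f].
e^{x}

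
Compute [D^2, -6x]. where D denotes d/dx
-12D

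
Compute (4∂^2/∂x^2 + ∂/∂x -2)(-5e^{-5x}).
- 465 e^{- 5 x}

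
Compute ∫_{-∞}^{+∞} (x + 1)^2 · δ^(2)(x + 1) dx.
2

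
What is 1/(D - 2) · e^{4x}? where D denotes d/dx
\frac{e^{4 x}}{2}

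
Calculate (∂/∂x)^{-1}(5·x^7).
\frac{5 x^{8}}{8}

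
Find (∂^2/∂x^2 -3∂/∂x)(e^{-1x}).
4 e^{- x}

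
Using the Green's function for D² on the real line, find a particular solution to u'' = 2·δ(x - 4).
|x - 4|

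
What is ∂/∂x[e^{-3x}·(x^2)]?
x \left(2 - 3 x\right) e^{- 3 x}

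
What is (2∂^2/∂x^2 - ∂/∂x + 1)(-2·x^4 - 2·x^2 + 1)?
- 2 x^{4} + 8 x^{3} - 50 x^{2} + 4 x - 7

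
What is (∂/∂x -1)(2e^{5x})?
8 e^{5 x}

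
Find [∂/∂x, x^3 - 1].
3 x^{2}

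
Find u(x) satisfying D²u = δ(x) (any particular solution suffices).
\frac{|x|}{2}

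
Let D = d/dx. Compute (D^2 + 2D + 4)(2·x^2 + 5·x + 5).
8 x^{2} + 28 x + 34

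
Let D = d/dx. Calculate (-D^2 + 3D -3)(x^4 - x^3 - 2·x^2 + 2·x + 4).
- 3 x^{4} + 15 x^{3} - 15 x^{2} - 12 x - 2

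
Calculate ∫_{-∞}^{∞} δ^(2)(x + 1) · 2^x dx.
\frac{\log{\left(2 \right)}^{2}}{2}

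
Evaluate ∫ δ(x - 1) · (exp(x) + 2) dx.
2 + e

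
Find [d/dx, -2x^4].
- 8 x^{3}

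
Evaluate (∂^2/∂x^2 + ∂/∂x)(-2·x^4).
8 x^{2} \left(- x - 3\right)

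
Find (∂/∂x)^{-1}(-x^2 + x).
- \frac{x^{3}}{3} + \frac{x^{2}}{2}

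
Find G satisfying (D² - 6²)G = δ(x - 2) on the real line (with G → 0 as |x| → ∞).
-\frac{e^{-6|x - 2|}}{12}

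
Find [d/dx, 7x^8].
56 x^{7}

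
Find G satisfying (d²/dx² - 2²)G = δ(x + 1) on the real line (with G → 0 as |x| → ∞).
-\frac{e^{-2|x + 1|}}{4}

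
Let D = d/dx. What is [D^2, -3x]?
-6D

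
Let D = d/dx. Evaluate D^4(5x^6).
1800 x^{2}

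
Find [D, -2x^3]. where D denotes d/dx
- 6 x^{2}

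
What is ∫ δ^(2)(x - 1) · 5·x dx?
0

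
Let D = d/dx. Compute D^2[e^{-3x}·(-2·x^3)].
6 x \left(- 3 x^{2} + 6 x - 2\right) e^{- 3 x}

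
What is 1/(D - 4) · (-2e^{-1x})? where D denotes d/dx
\frac{2 e^{- x}}{5}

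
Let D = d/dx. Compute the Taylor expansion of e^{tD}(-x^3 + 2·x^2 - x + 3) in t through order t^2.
t^{2} \left(2 - 3 x\right) - t \left(3 x^{2} - 4 x + 1\right) - x^{3} + 2 x^{2} - x + 3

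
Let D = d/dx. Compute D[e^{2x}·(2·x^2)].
4 x \left(x + 1\right) e^{2 x}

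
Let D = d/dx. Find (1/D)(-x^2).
- \frac{x^{3}}{3}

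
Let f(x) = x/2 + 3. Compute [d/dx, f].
\frac{1}{2}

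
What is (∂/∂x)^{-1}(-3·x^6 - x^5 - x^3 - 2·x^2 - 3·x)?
- \frac{3 x^{7}}{7} - \frac{x^{6}}{6} - \frac{x^{4}}{4} - \frac{2 x^{3}}{3} - \frac{3 x^{2}}{2}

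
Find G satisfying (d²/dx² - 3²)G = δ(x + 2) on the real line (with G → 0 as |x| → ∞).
-\frac{e^{-3|x + 2|}}{6}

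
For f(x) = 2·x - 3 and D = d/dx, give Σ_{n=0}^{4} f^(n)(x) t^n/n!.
2 t + 2 x - 3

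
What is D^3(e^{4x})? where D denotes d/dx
64 e^{4 x}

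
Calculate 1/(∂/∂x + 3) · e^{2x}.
\frac{e^{2 x}}{5}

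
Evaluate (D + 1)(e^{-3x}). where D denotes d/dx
- 2 e^{- 3 x}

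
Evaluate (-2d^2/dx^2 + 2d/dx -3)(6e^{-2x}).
- 90 e^{- 2 x}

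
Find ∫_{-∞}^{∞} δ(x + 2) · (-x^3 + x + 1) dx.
7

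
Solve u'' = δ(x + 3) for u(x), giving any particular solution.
\frac{|x + 3|}{2}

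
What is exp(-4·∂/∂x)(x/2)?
\frac{x}{2} - 2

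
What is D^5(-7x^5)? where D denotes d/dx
-840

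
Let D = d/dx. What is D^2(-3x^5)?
- 60 x^{3}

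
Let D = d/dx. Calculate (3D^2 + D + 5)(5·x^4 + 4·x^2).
25 x^{4} + 20 x^{3} + 200 x^{2} + 8 x + 24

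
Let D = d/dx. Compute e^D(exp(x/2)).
e^{\frac{x}{2} + \frac{1}{2}}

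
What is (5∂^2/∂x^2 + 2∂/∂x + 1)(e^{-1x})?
4 e^{- x}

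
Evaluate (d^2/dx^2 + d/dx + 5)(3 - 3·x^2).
- 15 x^{2} - 6 x + 9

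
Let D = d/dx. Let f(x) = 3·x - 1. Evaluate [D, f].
3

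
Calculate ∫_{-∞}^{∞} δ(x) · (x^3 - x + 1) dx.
1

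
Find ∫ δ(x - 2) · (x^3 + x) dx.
10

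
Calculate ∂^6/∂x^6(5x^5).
0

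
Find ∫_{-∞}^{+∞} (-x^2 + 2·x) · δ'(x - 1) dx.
0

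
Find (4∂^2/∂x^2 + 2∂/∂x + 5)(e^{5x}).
115 e^{5 x}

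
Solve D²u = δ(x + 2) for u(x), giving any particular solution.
\frac{|x + 2|}{2}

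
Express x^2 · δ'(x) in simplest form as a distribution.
0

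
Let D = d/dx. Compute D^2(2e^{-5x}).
50 e^{- 5 x}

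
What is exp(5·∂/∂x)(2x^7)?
2 x^{7} + 70 x^{6} + 1050 x^{5} + 8750 x^{4} + 43750 x^{3} + 131250 x^{2} + 218750 x + 156250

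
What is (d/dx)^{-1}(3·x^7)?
\frac{3 x^{8}}{8}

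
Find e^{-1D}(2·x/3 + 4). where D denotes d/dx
\frac{2 x}{3} + \frac{10}{3}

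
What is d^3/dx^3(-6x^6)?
- 720 x^{3}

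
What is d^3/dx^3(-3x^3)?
-18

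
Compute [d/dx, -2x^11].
- 22 x^{10}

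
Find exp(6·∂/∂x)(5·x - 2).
5 x + 28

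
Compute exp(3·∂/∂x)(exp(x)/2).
\frac{e^{x + 3}}{2}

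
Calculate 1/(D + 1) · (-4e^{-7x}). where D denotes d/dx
\frac{2 e^{- 7 x}}{3}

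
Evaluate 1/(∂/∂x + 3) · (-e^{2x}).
- \frac{e^{2 x}}{5}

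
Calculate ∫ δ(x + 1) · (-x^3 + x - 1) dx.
-1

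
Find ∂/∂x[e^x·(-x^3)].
x^{2} \left(- x - 3\right) e^{x}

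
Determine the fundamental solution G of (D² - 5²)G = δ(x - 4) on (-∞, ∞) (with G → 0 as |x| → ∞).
-\frac{e^{-5|x - 4|}}{10}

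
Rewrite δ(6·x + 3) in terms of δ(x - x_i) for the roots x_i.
\frac{\delta(x + 1/2)}{6}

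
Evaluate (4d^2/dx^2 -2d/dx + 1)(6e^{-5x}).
666 e^{- 5 x}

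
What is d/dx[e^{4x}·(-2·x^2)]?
4 x \left(- 2 x - 1\right) e^{4 x}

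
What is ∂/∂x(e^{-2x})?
- 2 e^{- 2 x}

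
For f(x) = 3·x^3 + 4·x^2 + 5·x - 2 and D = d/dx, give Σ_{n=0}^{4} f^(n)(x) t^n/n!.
3 t^{3} + t^{2} \left(9 x + 4\right) + t \left(9 x^{2} + 8 x + 5\right) + 3 x^{3} + 4 x^{2} + 5 x - 2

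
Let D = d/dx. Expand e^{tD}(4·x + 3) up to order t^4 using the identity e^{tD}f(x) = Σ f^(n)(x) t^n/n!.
4 t + 4 x + 3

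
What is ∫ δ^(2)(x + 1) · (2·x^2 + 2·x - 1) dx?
4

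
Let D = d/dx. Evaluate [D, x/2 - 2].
\frac{1}{2}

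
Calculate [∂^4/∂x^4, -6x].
-24\frac{d^{3}}{dx^{3}}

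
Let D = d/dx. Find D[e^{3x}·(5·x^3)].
15 x^{2} \left(x + 1\right) e^{3 x}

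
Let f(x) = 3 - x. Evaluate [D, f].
-1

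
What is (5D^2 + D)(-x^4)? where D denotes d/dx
4 x^{2} \left(- x - 15\right)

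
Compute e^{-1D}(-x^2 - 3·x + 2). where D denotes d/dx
- x^{2} - x + 4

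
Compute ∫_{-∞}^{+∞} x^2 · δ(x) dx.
0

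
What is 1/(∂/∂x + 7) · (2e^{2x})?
\frac{2 e^{2 x}}{9}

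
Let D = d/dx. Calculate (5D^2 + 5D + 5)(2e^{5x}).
310 e^{5 x}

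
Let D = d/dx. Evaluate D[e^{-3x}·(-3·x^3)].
9 x^{2} \left(x - 1\right) e^{- 3 x}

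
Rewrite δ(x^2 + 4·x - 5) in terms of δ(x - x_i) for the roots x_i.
\frac{\delta(x + 5) + \delta(x - 1)}{6}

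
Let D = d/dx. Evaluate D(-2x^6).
- 12 x^{5}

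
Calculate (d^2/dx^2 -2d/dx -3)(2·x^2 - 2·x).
- 6 x^{2} - 2 x + 8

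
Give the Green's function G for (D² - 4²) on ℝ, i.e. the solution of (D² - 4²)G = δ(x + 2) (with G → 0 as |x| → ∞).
-\frac{e^{-4|x + 2|}}{8}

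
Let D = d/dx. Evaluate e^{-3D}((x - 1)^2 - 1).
x^{2} - 8 x + 15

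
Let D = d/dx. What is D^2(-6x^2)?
-12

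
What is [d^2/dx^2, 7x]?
14\frac{d}{dx}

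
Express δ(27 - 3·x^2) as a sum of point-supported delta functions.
\frac{\delta(x - 3) + \delta(x + 3)}{18}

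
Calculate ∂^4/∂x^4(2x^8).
3360 x^{4}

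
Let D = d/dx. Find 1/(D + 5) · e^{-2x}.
\frac{e^{- 2 x}}{3}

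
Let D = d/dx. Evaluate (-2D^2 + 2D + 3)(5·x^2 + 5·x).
15 x^{2} + 35 x - 10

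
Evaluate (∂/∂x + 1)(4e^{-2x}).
- 4 e^{- 2 x}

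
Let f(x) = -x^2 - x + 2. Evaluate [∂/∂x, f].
- 2 x - 1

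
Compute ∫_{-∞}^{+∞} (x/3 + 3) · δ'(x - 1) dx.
- \frac{1}{3}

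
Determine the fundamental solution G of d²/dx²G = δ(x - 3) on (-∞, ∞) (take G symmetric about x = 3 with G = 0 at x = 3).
\frac{|x - 3|}{2}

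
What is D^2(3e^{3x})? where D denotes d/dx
27 e^{3 x}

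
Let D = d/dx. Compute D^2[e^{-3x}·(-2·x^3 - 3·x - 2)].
3 x \left(- 6 x^{2} + 12 x - 13\right) e^{- 3 x}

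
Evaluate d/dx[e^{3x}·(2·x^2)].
2 x \left(3 x + 2\right) e^{3 x}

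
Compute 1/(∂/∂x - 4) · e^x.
- \frac{e^{x}}{3}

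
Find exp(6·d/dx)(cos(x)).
\cos{\left(x + 6 \right)}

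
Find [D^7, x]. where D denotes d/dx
7D^{6}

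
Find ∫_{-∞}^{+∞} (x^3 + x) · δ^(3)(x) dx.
-6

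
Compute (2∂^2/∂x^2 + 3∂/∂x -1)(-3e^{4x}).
- 129 e^{4 x}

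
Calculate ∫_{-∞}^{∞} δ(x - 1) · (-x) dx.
-1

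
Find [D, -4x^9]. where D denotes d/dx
- 36 x^{8}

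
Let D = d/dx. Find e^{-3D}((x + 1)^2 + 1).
x^{2} - 4 x + 5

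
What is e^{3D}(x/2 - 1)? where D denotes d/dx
\frac{x}{2} + \frac{1}{2}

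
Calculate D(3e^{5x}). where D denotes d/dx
15 e^{5 x}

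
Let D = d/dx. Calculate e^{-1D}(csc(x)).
\csc{\left(x - 1 \right)}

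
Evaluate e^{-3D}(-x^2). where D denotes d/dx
- x^{2} + 6 x - 9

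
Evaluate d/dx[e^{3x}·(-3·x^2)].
3 x \left(- 3 x - 2\right) e^{3 x}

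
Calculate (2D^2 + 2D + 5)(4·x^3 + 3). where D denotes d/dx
20 x^{3} + 24 x^{2} + 48 x + 15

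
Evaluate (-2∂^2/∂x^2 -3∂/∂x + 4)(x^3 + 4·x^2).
4 x^{3} + 7 x^{2} - 36 x - 16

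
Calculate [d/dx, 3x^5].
15 x^{4}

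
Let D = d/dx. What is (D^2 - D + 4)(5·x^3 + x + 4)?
20 x^{3} - 15 x^{2} + 34 x + 15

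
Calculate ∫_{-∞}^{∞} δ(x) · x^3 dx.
0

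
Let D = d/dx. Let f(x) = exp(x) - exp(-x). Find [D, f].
2 \cosh{\left(x \right)}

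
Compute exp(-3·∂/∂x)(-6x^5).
- 6 x^{5} + 90 x^{4} - 540 x^{3} + 1620 x^{2} - 2430 x + 1458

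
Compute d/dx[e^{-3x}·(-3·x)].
3 \left(3 x - 1\right) e^{- 3 x}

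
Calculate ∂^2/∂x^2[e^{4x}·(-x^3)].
- 2 x \left(8 x^{2} + 12 x + 3\right) e^{4 x}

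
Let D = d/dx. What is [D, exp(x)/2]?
\frac{e^{x}}{2}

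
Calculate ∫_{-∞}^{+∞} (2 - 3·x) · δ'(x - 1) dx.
3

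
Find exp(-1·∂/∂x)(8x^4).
8 x^{4} - 32 x^{3} + 48 x^{2} - 32 x + 8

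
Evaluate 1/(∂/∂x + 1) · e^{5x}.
\frac{e^{5 x}}{6}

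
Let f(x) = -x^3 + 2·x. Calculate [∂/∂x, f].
2 - 3 x^{2}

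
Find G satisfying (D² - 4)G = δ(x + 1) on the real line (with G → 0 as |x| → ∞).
-\frac{e^{-2|x + 1|}}{4}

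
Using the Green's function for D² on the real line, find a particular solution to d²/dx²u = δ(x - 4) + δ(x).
\frac{|x - 4|}{2} + \frac{|x|}{2}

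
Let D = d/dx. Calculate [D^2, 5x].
10D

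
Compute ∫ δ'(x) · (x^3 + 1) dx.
0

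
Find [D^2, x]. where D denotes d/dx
2D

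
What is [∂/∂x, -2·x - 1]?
-2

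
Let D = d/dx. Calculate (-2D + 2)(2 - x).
6 - 2 x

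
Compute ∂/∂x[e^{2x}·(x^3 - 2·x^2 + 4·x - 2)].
x \left(2 x^{2} - x + 4\right) e^{2 x}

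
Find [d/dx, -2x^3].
- 6 x^{2}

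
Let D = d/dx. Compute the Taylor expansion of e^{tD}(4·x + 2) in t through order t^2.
4 t + 4 x + 2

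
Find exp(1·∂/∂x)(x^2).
x^{2} + 2 x + 1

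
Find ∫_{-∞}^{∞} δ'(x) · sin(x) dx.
-1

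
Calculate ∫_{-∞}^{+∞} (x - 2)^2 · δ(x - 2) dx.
0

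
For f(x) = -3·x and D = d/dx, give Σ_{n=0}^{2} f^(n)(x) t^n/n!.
- 3 t - 3 x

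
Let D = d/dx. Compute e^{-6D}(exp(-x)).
e^{6 - x}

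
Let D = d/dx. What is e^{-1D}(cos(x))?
\cos{\left(x - 1 \right)}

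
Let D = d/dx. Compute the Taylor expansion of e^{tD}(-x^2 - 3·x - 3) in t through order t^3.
- t^{2} - t \left(2 x + 3\right) - x^{2} - 3 x - 3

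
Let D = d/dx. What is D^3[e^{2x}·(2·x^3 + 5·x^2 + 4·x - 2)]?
\left(16 x^{3} + 112 x^{2} + 224 x + 104\right) e^{2 x}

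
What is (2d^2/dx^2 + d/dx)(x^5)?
5 x^{3} \left(x + 8\right)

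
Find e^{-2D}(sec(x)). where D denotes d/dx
\sec{\left(x - 2 \right)}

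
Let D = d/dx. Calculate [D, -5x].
-5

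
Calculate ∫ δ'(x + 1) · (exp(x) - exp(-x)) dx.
- 2 \cosh{\left(1 \right)}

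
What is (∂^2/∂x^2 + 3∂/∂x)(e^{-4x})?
4 e^{- 4 x}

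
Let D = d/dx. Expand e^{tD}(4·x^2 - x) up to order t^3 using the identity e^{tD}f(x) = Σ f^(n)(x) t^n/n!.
4 t^{2} + t \left(8 x - 1\right) + 4 x^{2} - x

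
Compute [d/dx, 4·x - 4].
4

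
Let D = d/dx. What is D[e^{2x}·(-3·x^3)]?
x^{2} \left(- 6 x - 9\right) e^{2 x}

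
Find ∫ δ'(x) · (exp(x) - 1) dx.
-1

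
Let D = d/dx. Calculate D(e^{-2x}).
- 2 e^{- 2 x}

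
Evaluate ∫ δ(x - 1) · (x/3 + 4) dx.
\frac{13}{3}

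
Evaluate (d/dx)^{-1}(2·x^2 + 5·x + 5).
\frac{2 x^{3}}{3} + \frac{5 x^{2}}{2} + 5 x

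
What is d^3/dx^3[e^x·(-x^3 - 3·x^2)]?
\left(- x^{3} - 12 x^{2} - 36 x - 24\right) e^{x}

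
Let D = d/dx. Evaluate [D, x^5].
5 x^{4}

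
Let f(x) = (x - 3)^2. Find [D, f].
2 x - 6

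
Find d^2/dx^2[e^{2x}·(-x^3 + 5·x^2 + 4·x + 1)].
\left(- 4 x^{3} + 8 x^{2} + 50 x + 30\right) e^{2 x}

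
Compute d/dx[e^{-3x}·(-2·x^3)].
6 x^{2} \left(x - 1\right) e^{- 3 x}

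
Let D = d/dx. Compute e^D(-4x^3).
- 4 x^{3} - 12 x^{2} - 12 x - 4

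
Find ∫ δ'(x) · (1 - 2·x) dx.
2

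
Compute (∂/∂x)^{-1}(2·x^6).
\frac{2 x^{7}}{7}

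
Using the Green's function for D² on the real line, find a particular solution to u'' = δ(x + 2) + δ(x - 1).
\frac{|x + 2|}{2} + \frac{|x - 1|}{2}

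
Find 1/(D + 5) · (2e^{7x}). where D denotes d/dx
\frac{e^{7 x}}{6}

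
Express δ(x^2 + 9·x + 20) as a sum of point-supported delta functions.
\frac{\delta(x + 5) + \delta(x + 4)}{1}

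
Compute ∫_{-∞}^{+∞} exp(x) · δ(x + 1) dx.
e^{-1}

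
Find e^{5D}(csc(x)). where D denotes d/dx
\csc{\left(x + 5 \right)}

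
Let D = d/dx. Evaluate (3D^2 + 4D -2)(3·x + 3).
6 - 6 x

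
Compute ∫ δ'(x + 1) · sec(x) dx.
\tan{\left(1 \right)} \sec{\left(1 \right)}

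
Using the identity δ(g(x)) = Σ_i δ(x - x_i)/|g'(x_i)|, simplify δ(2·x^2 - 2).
\frac{\delta(x - 1) + \delta(x + 1)}{4}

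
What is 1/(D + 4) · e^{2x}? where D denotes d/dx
\frac{e^{2 x}}{6}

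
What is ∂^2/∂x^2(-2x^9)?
- 144 x^{7}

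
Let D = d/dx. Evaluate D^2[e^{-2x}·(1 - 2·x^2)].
8 x \left(2 - x\right) e^{- 2 x}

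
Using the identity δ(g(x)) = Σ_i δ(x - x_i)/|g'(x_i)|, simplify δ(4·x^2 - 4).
\frac{\delta(x - 1) + \delta(x + 1)}{8}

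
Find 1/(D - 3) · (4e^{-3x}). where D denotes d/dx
- \frac{2 e^{- 3 x}}{3}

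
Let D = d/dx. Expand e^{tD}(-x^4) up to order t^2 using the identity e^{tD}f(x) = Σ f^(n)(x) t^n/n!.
x^{2} \left(- 6 t^{2} - 4 t x - x^{2}\right)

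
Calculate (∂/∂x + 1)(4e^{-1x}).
0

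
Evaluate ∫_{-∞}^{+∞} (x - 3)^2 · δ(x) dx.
9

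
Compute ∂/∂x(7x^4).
28 x^{3}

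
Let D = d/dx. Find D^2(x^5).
20 x^{3}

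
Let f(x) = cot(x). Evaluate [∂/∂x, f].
- \frac{1}{\sin^{2}{\left(x \right)}}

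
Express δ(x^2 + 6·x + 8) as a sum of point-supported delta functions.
\frac{\delta(x + 2) + \delta(x + 4)}{2}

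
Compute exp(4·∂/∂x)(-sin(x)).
- \sin{\left(x + 4 \right)}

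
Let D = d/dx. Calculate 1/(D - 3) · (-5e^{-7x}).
\frac{e^{- 7 x}}{2}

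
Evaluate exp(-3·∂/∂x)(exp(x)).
e^{x - 3}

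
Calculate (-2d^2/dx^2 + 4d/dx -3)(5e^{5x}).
- 165 e^{5 x}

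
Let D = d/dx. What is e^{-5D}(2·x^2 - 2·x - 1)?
2 x^{2} - 22 x + 59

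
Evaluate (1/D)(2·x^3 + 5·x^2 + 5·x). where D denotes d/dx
\frac{x^{4}}{2} + \frac{5 x^{3}}{3} + \frac{5 x^{2}}{2}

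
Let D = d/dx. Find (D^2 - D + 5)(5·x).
25 x - 5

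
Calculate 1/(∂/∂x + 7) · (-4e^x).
- \frac{e^{x}}{2}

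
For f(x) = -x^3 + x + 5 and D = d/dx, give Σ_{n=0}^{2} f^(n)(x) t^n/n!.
- 3 t^{2} x - t \left(3 x^{2} - 1\right) - x^{3} + x + 5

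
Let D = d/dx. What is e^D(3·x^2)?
3 x^{2} + 6 x + 3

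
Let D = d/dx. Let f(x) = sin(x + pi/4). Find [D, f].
\cos{\left(x + \frac{\pi}{4} \right)}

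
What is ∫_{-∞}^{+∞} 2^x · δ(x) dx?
1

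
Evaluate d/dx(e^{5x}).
5 e^{5 x}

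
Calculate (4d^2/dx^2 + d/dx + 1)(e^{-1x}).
4 e^{- x}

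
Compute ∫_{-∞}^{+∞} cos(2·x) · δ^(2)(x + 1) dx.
- 4 \cos{\left(2 \right)}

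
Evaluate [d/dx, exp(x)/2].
\frac{e^{x}}{2}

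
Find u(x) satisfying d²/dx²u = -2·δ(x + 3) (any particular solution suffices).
-|x + 3|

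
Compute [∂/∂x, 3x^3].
9 x^{2}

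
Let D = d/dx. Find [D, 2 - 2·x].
-2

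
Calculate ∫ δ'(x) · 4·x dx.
-4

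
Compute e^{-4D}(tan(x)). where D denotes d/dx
\tan{\left(x - 4 \right)}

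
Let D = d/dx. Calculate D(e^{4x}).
4 e^{4 x}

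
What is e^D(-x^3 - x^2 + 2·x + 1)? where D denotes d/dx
- x^{3} - 4 x^{2} - 3 x + 1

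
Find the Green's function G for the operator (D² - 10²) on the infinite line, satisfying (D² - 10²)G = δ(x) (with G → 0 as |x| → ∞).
-\frac{e^{-10|x|}}{20}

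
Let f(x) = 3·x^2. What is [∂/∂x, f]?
6 x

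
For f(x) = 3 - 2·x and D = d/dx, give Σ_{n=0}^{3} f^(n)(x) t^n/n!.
- 2 t - 2 x + 3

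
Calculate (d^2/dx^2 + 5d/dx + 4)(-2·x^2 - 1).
- 8 x^{2} - 20 x - 8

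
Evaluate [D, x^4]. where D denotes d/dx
4 x^{3}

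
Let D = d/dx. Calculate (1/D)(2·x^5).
\frac{x^{6}}{3}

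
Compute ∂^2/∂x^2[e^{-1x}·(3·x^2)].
3 \left(x^{2} - 4 x + 2\right) e^{- x}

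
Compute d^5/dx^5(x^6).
720 x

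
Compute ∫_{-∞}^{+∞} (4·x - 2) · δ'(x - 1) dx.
-4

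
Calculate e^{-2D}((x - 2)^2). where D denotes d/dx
x^{2} - 8 x + 16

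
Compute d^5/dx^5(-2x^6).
- 1440 x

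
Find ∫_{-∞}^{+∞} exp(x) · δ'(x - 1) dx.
- e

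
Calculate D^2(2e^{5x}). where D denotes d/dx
50 e^{5 x}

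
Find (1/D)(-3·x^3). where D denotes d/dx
- \frac{3 x^{4}}{4}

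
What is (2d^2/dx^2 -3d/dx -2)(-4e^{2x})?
0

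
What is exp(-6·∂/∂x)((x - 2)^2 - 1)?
x^{2} - 16 x + 63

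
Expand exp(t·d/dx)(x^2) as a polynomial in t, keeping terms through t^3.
t^{2} + 2 t x + x^{2}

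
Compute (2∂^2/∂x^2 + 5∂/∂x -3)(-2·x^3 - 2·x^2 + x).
6 x^{3} - 24 x^{2} - 47 x - 3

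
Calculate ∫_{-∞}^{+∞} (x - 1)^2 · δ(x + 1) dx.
4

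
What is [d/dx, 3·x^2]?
6 x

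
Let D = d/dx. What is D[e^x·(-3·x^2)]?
3 x \left(- x - 2\right) e^{x}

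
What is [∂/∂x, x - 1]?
1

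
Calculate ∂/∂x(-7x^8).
- 56 x^{7}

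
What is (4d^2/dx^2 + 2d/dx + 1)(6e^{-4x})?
342 e^{- 4 x}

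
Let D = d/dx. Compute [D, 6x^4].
24 x^{3}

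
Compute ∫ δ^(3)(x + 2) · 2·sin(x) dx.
2 \cos{\left(2 \right)}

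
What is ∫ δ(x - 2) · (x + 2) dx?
4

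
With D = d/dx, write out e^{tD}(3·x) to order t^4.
3 t + 3 x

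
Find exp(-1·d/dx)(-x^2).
- x^{2} + 2 x - 1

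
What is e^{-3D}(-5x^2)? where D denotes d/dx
- 5 x^{2} + 30 x - 45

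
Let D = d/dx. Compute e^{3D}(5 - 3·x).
- 3 x - 4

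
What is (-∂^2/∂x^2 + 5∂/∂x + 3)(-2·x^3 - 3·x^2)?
- 6 x^{3} - 39 x^{2} - 18 x + 6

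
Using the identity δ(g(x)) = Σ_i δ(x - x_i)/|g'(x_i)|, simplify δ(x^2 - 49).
\frac{\delta(x - 7) + \delta(x + 7)}{14}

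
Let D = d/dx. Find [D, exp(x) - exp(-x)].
2 \cosh{\left(x \right)}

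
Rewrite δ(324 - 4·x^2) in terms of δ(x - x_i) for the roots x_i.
\frac{\delta(x - 9) + \delta(x + 9)}{72}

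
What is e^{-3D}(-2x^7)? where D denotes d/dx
- 2 x^{7} + 42 x^{6} - 378 x^{5} + 1890 x^{4} - 5670 x^{3} + 10206 x^{2} - 10206 x + 4374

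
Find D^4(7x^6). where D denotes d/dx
2520 x^{2}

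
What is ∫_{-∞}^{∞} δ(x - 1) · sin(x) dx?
\sin{\left(1 \right)}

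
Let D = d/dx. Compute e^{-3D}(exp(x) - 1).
e^{x - 3} - 1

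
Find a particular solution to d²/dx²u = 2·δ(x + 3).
|x + 3|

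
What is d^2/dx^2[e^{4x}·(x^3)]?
2 x \left(8 x^{2} + 12 x + 3\right) e^{4 x}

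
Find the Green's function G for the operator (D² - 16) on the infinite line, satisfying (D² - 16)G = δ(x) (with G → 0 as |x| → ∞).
-\frac{e^{-4|x|}}{8}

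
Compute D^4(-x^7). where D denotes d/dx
- 840 x^{3}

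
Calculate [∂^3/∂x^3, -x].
-3\frac{d^{2}}{dx^{2}}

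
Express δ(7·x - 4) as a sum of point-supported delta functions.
\frac{\delta(x - 4/7)}{7}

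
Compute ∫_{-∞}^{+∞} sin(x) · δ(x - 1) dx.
\sin{\left(1 \right)}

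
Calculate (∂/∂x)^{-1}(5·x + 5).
\frac{5 x^{2}}{2} + 5 x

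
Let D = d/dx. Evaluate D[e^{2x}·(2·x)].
\left(4 x + 2\right) e^{2 x}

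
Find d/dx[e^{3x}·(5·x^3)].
15 x^{2} \left(x + 1\right) e^{3 x}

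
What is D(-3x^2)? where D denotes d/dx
- 6 x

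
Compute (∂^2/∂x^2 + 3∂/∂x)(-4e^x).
- 16 e^{x}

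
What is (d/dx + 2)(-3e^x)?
- 9 e^{x}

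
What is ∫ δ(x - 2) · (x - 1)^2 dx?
1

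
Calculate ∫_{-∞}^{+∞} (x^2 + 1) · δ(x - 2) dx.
5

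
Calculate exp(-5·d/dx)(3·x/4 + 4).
\frac{3 x}{4} + \frac{1}{4}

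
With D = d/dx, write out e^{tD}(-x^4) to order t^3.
x \left(- 4 t^{3} - 6 t^{2} x - 4 t x^{2} - x^{3}\right)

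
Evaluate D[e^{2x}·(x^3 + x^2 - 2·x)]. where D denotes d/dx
\left(2 x^{3} + 5 x^{2} - 2 x - 2\right) e^{2 x}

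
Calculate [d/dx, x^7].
7 x^{6}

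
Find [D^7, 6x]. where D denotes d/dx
42D^{6}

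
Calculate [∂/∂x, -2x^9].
- 18 x^{8}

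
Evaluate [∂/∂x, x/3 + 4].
\frac{1}{3}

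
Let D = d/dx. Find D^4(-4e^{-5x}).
- 2500 e^{- 5 x}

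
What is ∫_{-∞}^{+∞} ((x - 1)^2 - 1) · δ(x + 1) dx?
3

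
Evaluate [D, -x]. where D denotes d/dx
-1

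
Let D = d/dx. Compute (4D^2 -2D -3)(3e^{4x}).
159 e^{4 x}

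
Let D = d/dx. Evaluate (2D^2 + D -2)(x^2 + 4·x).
- 2 x^{2} - 6 x + 8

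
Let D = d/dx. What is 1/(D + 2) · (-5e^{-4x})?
\frac{5 e^{- 4 x}}{2}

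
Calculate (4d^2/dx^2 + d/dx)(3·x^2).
6 x + 24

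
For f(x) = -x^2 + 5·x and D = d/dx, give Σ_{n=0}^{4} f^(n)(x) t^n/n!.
- t^{2} - t \left(2 x - 5\right) - x^{2} + 5 x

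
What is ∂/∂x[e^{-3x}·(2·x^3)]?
6 x^{2} \left(1 - x\right) e^{- 3 x}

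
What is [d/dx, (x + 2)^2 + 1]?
2 x + 4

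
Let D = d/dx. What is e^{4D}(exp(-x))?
e^{- x - 4}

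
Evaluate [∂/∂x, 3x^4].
12 x^{3}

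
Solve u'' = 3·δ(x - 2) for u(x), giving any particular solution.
\frac{3|x - 2|}{2}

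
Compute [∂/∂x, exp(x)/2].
\frac{e^{x}}{2}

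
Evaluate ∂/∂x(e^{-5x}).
- 5 e^{- 5 x}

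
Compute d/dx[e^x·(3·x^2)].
3 x \left(x + 2\right) e^{x}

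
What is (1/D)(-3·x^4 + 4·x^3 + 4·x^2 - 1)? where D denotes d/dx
- \frac{3 x^{5}}{5} + x^{4} + \frac{4 x^{3}}{3} - x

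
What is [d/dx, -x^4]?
- 4 x^{3}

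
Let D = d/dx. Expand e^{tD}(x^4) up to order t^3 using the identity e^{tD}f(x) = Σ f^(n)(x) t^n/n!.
x \left(4 t^{3} + 6 t^{2} x + 4 t x^{2} + x^{3}\right)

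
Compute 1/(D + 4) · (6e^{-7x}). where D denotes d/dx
- 2 e^{- 7 x}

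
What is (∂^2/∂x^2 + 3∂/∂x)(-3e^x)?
- 12 e^{x}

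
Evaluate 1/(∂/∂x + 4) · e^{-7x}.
- \frac{e^{- 7 x}}{3}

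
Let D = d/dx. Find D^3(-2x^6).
- 240 x^{3}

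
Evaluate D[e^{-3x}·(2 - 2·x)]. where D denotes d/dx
2 \left(3 x - 4\right) e^{- 3 x}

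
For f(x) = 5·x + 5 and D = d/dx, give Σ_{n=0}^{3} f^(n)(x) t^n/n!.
5 t + 5 x + 5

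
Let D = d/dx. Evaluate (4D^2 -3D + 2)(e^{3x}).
29 e^{3 x}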